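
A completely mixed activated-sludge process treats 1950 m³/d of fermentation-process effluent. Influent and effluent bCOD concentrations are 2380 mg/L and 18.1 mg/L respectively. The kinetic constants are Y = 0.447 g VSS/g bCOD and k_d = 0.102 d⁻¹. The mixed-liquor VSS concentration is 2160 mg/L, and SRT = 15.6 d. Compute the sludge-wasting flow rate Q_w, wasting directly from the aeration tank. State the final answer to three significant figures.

From the SRT design equation V = Y Q (S₀−S) θ_c / [X (1 + k_d θ_c)] = 0.447 × 1950 × (2380 − 18.1) × 15.6 / [2160 × (1 + 0.102 × 15.6)] = 3.21×10^7 / 5597 = 5738 m³.
Wasting from the aeration tank: Q_w = V / θ_c = 5738 / 15.6 = 367.8 m³/d.

Q_w ≈ 368 m³/d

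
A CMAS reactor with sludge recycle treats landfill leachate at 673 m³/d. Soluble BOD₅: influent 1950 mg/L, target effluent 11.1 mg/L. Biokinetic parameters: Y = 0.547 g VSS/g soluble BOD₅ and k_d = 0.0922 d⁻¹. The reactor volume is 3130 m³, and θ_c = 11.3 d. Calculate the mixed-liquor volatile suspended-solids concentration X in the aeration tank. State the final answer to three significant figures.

X ≈ 1260 mg/L

Solving the biomass balance for X: X = Y Q (S₀−S) θ_c / [V (1+k_d θ_c)] = 0.547 × 673 × (1950 − 11.1) × 11.3 / [3130 × (1 + 0.0922 × 11.3)] = 1262 mg/L.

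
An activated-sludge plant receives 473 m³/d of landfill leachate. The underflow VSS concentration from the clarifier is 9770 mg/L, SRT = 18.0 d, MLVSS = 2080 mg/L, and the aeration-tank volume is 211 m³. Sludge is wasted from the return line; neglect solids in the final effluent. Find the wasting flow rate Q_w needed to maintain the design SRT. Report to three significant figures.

θ_c = V·X/(Q_w·X_r) when wasting from the recycle, so Q_w = V·X/(θ_c·X_r) = 211.0 × 2080 / (18.0 × 9770) = 2.496 m³/d.

Q_w ≈ 2.50 m³/d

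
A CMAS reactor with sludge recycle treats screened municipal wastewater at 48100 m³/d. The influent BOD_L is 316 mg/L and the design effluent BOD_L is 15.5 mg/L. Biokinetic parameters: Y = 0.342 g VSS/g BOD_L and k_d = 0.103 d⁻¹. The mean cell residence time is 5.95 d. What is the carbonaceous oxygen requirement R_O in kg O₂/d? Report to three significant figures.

R_O ≈ 10100 kg O₂/d

Correct the yield for decay: Y_obs = Y/(1 + k_d θ_c) = 0.342 / (1 + 0.103 × 5.95) = 0.342 / 1.613 = 0.2120.
Substrate removed = Q·(S₀ − S) = 48100 m³/d × (316 − 15.5) g/m³ = 1.45×10^7 g/d = 14454 kg/d.
Biomass synthesised: P_X = Y_obs × 14454 = 3065 kg VSS/d.
Carbonaceous O₂ demand = substrate oxidised − cell-mass equivalent = 14454 − 1.42 × 3065 = 10102 kg O₂/d.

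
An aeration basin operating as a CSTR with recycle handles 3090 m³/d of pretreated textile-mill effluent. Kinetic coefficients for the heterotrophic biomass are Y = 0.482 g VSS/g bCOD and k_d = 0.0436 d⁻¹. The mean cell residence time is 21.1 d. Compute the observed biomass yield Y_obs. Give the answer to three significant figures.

The observed yield is Y_obs = Y/(1 + k_d·θ_c) = 0.482 / (1 + 0.0436 × 21.1) = 0.482 / 1.920 = 0.2510 g VSS per g bCOD removed.

Y_obs ≈ 0.251 g VSS/g bCOD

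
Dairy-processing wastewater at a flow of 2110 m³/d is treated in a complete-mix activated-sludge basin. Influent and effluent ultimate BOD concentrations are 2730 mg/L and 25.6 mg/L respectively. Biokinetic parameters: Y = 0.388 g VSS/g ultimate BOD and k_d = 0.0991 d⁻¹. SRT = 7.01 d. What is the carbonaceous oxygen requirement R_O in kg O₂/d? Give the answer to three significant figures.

Correct the yield for decay: Y_obs = Y/(1 + k_d θ_c) = 0.388 / (1 + 0.0991 × 7.01) = 0.388 / 1.695 = 0.2290.
Q·(S₀ − S) = 2110 × (2730 − 25.6) × 10⁻³ = 5706 kg/d removed.
Biomass synthesised: P_X = Y_obs × 5706 = 1306 kg VSS/d.
R_O = Q·(S₀ − S) − 1.42·P_X = 5706 − 1.42 × 1306 = 3851 kg O₂/d.

R_O ≈ 3850 kg O₂/d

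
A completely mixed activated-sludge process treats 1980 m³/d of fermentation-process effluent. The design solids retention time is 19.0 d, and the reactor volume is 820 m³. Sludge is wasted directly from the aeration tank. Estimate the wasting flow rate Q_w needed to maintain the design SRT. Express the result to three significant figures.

Q_w ≈ 43.2 m³/d

With mixed-liquor wasting, θ_c = V/Q_w, so Q_w = V/θ_c = 820.0/19.0 = 43.16 m³/d.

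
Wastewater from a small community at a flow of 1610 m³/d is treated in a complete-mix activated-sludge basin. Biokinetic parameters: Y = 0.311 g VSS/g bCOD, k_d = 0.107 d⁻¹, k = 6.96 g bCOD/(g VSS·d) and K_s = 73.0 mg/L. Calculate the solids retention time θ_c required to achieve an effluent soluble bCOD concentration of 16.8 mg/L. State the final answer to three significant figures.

At the target effluent, Y k S/(K_s+S) = 0.311×6.96×16.8/89.80 = 0.4050 d⁻¹.
Then 1/θ_c = μ − k_d = 0.4050 − 0.107 = 0.2980 d⁻¹, giving θ_c = 3.356 d.

θ_c ≈ 3.36 d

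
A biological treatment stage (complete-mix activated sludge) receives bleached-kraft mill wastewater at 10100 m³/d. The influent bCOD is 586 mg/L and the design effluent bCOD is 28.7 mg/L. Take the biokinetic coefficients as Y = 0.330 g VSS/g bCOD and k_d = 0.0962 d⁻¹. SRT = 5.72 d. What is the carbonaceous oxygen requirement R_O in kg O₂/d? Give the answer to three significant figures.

R_O ≈ 3930 kg O₂/d

Correct the yield for decay: Y_obs = Y/(1 + k_d θ_c) = 0.330 / (1 + 0.0962 × 5.72) = 0.330 / 1.550 = 0.2129.
Mass of bCOD removed per day: Q(S₀ − S) = 10100 × 557.3 g/m³ = 5629 kg/d.
Biomass synthesised: P_X = Y_obs × 5629 = 1198 kg VSS/d.
R_O = Q·ΔS − 1.42 P_X = 5629 − 1701 = 3927 kg O₂/d.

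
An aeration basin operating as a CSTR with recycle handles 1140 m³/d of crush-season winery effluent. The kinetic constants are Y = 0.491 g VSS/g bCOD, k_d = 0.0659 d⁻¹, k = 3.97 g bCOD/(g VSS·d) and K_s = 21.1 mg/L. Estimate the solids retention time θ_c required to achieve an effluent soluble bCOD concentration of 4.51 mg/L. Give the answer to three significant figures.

θ_c ≈ 3.61 d

From 1/θ_c = Y·k·S/(K_s + S) − k_d: Y·k·S/(K_s+S) = 0.491 × 3.97 × 4.51 / (21.1 + 4.51) = 0.3433 d⁻¹.
θ_c = 1/(μ − k_d) = 1/(0.3433 − 0.0659) = 1/0.2774 = 3.605 d.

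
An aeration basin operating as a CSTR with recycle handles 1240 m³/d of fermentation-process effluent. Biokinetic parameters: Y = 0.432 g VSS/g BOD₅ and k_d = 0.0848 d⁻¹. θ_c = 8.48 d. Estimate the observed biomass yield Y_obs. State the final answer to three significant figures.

Y_obs = Y / (1 + k_d θ_c) = 0.432 / (1 + 0.0848 × 8.48) = 0.432 / 1.719 = 0.2513.

Y_obs ≈ 0.251 g VSS/g BOD₅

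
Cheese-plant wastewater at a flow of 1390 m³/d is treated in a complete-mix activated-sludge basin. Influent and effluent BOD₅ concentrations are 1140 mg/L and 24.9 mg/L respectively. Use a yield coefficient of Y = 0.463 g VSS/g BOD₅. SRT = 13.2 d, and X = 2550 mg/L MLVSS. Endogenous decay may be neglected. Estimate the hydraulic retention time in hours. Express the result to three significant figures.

τ ≈ 64.1 h

Biomass mass balance (decay neglected): V·X = Y·Q·(S₀ − S)·θ_c, so V = 0.463 × 1390 × (1140 − 24.9) × 13.2 / 2550 = 3715 m³.
HRT = V/Q = 3715 m³ / 1390 m³·d⁻¹ = 2.673 d × 24 = 64.14 h.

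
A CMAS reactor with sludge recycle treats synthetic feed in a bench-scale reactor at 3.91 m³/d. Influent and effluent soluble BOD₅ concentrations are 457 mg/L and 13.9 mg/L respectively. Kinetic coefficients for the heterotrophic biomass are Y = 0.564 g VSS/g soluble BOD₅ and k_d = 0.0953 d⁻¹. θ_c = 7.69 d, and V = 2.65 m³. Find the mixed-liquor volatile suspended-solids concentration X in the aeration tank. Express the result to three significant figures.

From V·X·(1 + k_d·θ_c) = Y·Q·(S₀ − S)·θ_c: X = 0.564 × 3.91 × (457 − 13.9) × 7.69 / [2.65 × (1 + 0.0953 × 7.69)] = 1636 mg/L.

X ≈ 1640 mg/L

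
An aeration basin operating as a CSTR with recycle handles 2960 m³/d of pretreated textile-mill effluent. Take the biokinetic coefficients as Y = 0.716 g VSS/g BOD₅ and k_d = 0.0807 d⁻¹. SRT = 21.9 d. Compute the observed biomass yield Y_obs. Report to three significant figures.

Y_obs ≈ 0.259 g VSS/g BOD₅

Y_obs = Y / (1 + k_d θ_c) = 0.716 / (1 + 0.0807 × 21.9) = 0.716 / 2.767 = 0.2587.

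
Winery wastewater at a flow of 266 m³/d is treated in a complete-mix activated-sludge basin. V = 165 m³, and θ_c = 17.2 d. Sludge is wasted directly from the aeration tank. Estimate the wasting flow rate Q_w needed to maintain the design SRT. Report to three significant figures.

With mixed-liquor wasting, θ_c = V/Q_w, so Q_w = V/θ_c = 165.0/17.2 = 9.593 m³/d.

Q_w ≈ 9.59 m³/d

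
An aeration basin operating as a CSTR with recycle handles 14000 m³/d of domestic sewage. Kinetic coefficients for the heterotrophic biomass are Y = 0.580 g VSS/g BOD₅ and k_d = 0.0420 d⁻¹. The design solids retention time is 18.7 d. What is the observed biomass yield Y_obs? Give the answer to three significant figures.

Observed yield with endogenous decay: Y_obs = Y / (1 + k_d·θ_c) = 0.580 / (1 + 0.0420 × 18.7) = 0.580 / 1.785 = 0.3249 g VSS/g BOD₅.

Y_obs ≈ 0.325 g VSS/g BOD₅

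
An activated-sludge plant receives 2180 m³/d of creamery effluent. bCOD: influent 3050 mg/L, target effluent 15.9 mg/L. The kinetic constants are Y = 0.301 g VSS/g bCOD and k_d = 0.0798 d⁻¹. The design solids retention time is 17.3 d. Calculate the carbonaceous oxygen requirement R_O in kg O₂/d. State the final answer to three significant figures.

The observed yield is Y_obs = Y/(1 + k_d·θ_c) = 0.301 / (1 + 0.0798 × 17.3) = 0.301 / 2.381 = 0.1264 g VSS per g bCOD removed.
ΔS = 3050 − 15.9 = 3034 mg/L, so the substrate removal rate is 2180 × 3034/1000 = 6614 kg bCOD/d.
P_X = Y_obs·Q·(S₀ − S) = 0.1264 × 6614 = 836.3 kg VSS/d.
R_O = Q·(S₀ − S) − 1.42·P_X = 6614 − 1.42 × 836.3 = 5427 kg O₂/d.

R_O ≈ 5430 kg O₂/d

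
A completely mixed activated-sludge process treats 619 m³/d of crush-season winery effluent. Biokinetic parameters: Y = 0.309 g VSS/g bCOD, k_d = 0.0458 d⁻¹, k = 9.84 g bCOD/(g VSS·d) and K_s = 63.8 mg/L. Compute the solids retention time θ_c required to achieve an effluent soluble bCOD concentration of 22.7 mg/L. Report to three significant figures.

θ_c ≈ 1.33 d

Specific growth rate at S = 22.7 mg/L: μ = YkS/(K_s+S) = 0.309·9.84·22.7/(63.8+22.7) = 0.7979 d⁻¹.
Then 1/θ_c = μ − k_d = 0.7979 − 0.0458 = 0.7521 d⁻¹, giving θ_c = 1.330 d.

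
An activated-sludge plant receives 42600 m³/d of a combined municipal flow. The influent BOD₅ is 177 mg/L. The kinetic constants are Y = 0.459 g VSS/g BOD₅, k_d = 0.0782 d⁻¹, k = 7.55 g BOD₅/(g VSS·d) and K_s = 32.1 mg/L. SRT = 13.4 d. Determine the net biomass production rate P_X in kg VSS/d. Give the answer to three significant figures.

For a completely mixed reactor with recycle the Lawrence–McCarty relation gives S = K_s·(1 + k_d·θ_c) / [θ_c·(Y·k − k_d) − 1] = 32.1 × (1 + 0.0782 × 13.4) / [13.4 × (0.459 × 7.55 − 0.0782) − 1] = 65.74 / 44.39 = 1.481 mg/L.
The observed yield is Y_obs = Y/(1 + k_d·θ_c) = 0.459 / (1 + 0.0782 × 13.4) = 0.459 / 2.048 = 0.2241 g VSS per g BOD₅ removed.
Mass of BOD₅ removed per day: Q(S₀ − S) = 42600 × 175.5 g/m³ = 7477 kg/d.
P_X = Y_obs · Q(S₀ − S) = 0.2241 × 7477 = 1676 kg VSS/d.

P_X ≈ 1680 kg VSS/d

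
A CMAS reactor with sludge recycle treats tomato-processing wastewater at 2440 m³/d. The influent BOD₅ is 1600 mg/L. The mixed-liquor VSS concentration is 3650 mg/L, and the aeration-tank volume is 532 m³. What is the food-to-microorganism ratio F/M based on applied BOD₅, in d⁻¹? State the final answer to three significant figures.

F/M ≈ 2.01 d⁻¹

F/M = applied load / biomass = Q·S₀/(V·X) = 2440 × 1600 / (532.0 × 3650) = 2.011 d⁻¹.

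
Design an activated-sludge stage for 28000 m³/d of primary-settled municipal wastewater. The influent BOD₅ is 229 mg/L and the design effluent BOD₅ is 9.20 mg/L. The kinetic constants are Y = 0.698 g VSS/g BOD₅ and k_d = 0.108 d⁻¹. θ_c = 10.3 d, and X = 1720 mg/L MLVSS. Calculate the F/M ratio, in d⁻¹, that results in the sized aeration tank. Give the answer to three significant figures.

Steady-state biomass mass balance: V·X·(1 + k_d·θ_c) = Y·Q·(S₀ − S)·θ_c, so V = 0.698 × 28000 × (229 − 9.20) × 10.3 / [1720 × (1 + 0.108 × 10.3)] = 4.42×10^7 / 3633 = 12178 m³.
F/M = Q·S₀ / (V·X) = 28000 × 229 / (12178 × 1720) = 0.3061 g BOD₅·(g VSS·d)⁻¹.

F/M ≈ 0.306 d⁻¹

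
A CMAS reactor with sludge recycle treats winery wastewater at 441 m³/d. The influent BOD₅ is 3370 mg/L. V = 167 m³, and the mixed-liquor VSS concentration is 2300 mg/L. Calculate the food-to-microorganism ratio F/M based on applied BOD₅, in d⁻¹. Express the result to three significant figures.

F/M ≈ 3.87 d⁻¹

F/M = Q·S₀ / (V·X) = 441 × 3370 / (167.0 × 2300) = 3.869 g BOD₅·(g VSS·d)⁻¹.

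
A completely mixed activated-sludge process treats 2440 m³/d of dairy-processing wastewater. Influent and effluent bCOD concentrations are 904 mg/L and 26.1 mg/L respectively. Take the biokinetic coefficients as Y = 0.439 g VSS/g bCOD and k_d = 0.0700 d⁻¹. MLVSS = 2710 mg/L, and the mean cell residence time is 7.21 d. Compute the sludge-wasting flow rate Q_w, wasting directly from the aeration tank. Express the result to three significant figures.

Rearranging the biomass balance for a CMAS with decay, V = Y·Q·ΔS·θ_c / [X·(1+k_d θ_c)] = 0.439 × 2440 × (904 − 26.1) × 7.21 / [2710 × (1 + 0.0700 × 7.21)] = 6.78×10^6 / 4078 = 1663 m³.
For wasting at MLVSS concentration, Q_w = V/θ_c = 1663/7.21 = 230.6 m³/d.

Q_w ≈ 231 m³/d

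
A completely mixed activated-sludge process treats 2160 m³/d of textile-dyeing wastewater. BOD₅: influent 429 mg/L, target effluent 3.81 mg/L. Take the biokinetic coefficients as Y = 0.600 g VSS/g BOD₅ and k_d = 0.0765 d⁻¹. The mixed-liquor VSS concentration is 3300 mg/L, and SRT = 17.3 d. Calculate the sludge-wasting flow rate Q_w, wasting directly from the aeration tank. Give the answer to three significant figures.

Q_w ≈ 71.9 m³/d

Rearranging the biomass balance for a CMAS with decay, V = Y·Q·ΔS·θ_c / [X·(1+k_d θ_c)] = 0.600 × 2160 × (429 − 3.81) × 17.3 / [3300 × (1 + 0.0765 × 17.3)] = 9.53×10^6 / 7667 = 1243 m³.
With mixed-liquor wasting, θ_c = V/Q_w, so Q_w = V/θ_c = 1243/17.3 = 71.87 m³/d.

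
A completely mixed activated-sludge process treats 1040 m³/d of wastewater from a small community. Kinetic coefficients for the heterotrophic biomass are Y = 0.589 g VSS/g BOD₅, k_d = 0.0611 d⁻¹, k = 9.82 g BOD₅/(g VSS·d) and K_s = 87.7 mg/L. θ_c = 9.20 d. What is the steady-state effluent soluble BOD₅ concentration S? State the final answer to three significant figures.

S ≈ 2.65 mg/L

From the Monod/SRT balance for a CMAS, S = K_s·(1+k_d θ_c)/[θ_c·(Y k − k_d) − 1] = 87.7 × (1 + 0.0611 × 9.20) / [9.20 × (0.589 × 9.82 − 0.0611) − 1] = 137.0 / 51.65 = 2.652 mg/L.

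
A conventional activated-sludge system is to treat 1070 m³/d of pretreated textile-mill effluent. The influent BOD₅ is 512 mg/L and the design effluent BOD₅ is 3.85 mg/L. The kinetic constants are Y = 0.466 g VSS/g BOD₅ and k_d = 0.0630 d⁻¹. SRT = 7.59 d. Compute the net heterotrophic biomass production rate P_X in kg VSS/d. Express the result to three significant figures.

Observed yield with endogenous decay: Y_obs = Y / (1 + k_d·θ_c) = 0.466 / (1 + 0.0630 × 7.59) = 0.466 / 1.478 = 0.3153 g VSS/g BOD₅.
ΔS = 512 − 3.85 = 508.1 mg/L, so the substrate removal rate is 1070 × 508.1/1000 = 543.7 kg BOD₅/d.
Biomass produced: P_X = Y_obs·Q·ΔS = 0.3153 × 543.7 ≈ 171.4 kg VSS/d.

P_X ≈ 171 kg VSS/d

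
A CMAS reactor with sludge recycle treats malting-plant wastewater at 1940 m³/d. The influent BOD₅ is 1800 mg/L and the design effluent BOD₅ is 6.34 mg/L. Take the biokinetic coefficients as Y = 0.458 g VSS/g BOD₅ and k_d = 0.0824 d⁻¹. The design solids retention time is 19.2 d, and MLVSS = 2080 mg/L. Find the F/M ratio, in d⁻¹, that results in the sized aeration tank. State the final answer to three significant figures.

From the SRT design equation V = Y Q (S₀−S) θ_c / [X (1 + k_d θ_c)] = 0.458 × 1940 × (1800 − 6.34) × 19.2 / [2080 × (1 + 0.0824 × 19.2)] = 3.06×10^7 / 5371 = 5697 m³.
F/M = Q·S₀ / (V·X) = 1940 × 1800 / (5697 × 2080) = 0.2947 g BOD₅·(g VSS·d)⁻¹.

F/M ≈ 0.295 d⁻¹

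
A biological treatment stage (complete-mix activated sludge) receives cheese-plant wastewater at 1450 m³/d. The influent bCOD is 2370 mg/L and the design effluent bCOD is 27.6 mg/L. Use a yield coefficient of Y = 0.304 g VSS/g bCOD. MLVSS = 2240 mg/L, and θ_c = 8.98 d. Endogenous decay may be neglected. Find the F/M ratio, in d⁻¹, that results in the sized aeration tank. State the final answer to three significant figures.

Biomass mass balance (decay neglected): V·X = Y·Q·(S₀ − S)·θ_c, so V = 0.304 × 1450 × (2370 − 27.6) × 8.98 / 2240 = 4139 m³.
Food-to-microorganism ratio F/M = Q S₀ / (V X) = 1450 × 2370 / (4139 × 2240) = 0.3706 d⁻¹.

F/M ≈ 0.371 d⁻¹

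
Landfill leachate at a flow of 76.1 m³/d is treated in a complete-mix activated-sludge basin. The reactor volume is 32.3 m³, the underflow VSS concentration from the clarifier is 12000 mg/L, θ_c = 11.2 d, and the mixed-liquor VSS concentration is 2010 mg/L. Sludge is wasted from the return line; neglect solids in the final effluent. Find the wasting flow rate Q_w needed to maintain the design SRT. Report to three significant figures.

Q_w ≈ 0.483 m³/d

Wasting from the return line (neglecting effluent solids): Q_w = V·X / (θ_c·X_r) = 32.30 × 2010 / (11.2 × 12000) = 0.4831 m³/d.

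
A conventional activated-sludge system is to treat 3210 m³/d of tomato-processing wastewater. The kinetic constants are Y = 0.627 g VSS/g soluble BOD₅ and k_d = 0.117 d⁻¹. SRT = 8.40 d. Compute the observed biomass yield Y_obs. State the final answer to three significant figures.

Observed yield with endogenous decay: Y_obs = Y / (1 + k_d·θ_c) = 0.627 / (1 + 0.117 × 8.40) = 0.627 / 1.983 = 0.3162 g VSS/g soluble BOD₅.

Y_obs ≈ 0.316 g VSS/g soluble BOD₅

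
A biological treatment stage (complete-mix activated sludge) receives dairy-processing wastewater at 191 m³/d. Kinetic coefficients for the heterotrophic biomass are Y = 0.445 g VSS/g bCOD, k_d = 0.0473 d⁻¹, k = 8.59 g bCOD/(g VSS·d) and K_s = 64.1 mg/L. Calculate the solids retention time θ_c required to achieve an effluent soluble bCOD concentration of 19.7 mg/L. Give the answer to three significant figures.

θ_c ≈ 1.17 d

At the target effluent, Y k S/(K_s+S) = 0.445×8.59×19.7/83.80 = 0.8986 d⁻¹.
θ_c = 1/(μ − k_d) = 1/(0.8986 − 0.0473) = 1/0.8513 = 1.175 d.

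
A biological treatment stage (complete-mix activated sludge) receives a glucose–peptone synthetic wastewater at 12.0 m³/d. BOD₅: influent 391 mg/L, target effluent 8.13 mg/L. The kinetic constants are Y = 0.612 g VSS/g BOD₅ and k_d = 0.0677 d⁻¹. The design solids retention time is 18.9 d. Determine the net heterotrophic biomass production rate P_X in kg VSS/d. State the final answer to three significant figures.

P_X ≈ 1.23 kg VSS/d

Observed yield with endogenous decay: Y_obs = Y / (1 + k_d·θ_c) = 0.612 / (1 + 0.0677 × 18.9) = 0.612 / 2.280 = 0.2685 g VSS/g BOD₅.
Q·(S₀ − S) = 12.0 × (391 − 8.13) × 10⁻³ = 4.594 kg/d removed.
Net biomass production P_X = Y_obs × Q·(S₀ − S) = 0.2685 × 4.594 = 1.233 kg VSS/d.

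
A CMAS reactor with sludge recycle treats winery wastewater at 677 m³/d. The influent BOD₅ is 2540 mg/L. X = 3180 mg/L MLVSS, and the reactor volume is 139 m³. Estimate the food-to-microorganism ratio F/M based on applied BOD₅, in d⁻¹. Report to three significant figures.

F/M ≈ 3.89 d⁻¹

F/M = applied load / biomass = Q·S₀/(V·X) = 677 × 2540 / (139.0 × 3180) = 3.890 d⁻¹.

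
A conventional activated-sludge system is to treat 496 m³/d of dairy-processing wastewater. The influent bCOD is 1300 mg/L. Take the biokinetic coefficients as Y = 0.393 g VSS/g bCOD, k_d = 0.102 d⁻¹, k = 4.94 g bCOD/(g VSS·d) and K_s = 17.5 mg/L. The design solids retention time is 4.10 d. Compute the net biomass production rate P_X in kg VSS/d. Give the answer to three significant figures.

For a completely mixed reactor with recycle the Lawrence–McCarty relation gives S = K_s·(1 + k_d·θ_c) / [θ_c·(Y·k − k_d) − 1] = 17.5 × (1 + 0.102 × 4.10) / [4.10 × (0.393 × 4.94 − 0.102) − 1] = 24.82 / 6.542 = 3.794 mg/L.
The observed yield is Y_obs = Y/(1 + k_d·θ_c) = 0.393 / (1 + 0.102 × 4.10) = 0.393 / 1.418 = 0.2771 g VSS per g bCOD removed.
Substrate removed = Q·(S₀ − S) = 496 m³/d × (1300 − 3.79) g/m³ = 6.43×10^5 g/d = 642.9 kg/d.
So the net sludge growth is P_X = 0.2771 × 642.9 = 178.2 kg VSS/d.

P_X ≈ 178 kg VSS/d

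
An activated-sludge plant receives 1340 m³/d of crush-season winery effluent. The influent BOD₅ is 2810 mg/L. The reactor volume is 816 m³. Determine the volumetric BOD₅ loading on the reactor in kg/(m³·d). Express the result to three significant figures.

L_v = Q S₀ / V = 1340 × 2810 × 10⁻³ / 816.0 = 4.614 kg/(m³·d).

L_v ≈ 4.61 kg BOD₅/(m³·d)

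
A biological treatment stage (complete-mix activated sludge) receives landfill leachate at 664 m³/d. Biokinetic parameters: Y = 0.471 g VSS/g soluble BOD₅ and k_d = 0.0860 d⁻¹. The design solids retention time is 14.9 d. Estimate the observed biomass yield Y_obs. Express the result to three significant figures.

Y_obs ≈ 0.206 g VSS/g soluble BOD₅

Observed yield with endogenous decay: Y_obs = Y / (1 + k_d·θ_c) = 0.471 / (1 + 0.0860 × 14.9) = 0.471 / 2.281 = 0.2065 g VSS/g soluble BOD₅.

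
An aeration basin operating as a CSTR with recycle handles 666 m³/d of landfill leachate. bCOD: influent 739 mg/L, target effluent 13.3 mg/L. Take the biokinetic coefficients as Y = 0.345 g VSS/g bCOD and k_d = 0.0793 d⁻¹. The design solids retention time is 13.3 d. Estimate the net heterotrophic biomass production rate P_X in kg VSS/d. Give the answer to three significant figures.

Observed yield with endogenous decay: Y_obs = Y / (1 + k_d·θ_c) = 0.345 / (1 + 0.0793 × 13.3) = 0.345 / 2.055 = 0.1679 g VSS/g bCOD.
ΔS = 739 − 13.3 = 725.7 mg/L, so the substrate removal rate is 666 × 725.7/1000 = 483.3 kg bCOD/d.
Biomass produced: P_X = Y_obs·Q·ΔS = 0.1679 × 483.3 ≈ 81.15 kg VSS/d.

P_X ≈ 81.2 kg VSS/d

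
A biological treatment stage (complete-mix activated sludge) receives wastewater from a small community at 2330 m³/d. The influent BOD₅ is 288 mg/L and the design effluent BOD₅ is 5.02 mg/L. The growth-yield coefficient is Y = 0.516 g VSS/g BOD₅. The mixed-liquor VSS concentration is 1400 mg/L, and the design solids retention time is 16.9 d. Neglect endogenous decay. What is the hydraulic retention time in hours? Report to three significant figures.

τ ≈ 42.3 h

Biomass mass balance (decay neglected): V·X = Y·Q·(S₀ − S)·θ_c, so V = 0.516 × 2330 × (288 − 5.02) × 16.9 / 1400 = 4107 m³.
Hydraulic retention time τ = V/Q = 4107 / 2330 = 1.763 d = 42.30 h.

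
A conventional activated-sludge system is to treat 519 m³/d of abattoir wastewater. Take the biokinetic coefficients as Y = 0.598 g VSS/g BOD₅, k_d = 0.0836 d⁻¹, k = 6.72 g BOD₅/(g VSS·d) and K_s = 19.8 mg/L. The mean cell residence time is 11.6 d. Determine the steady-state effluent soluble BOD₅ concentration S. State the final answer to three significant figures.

Effluent substrate depends only on kinetics and SRT: S = K_s(1 + k_d θ_c) / [θ_c(Yk − k_d) − 1] = 19.8 × (1 + 0.0836 × 11.6) / [11.6 × (0.598 × 6.72 − 0.0836) − 1] = 39.00 / 44.65 = 0.8736 mg/L.

S ≈ 0.874 mg/L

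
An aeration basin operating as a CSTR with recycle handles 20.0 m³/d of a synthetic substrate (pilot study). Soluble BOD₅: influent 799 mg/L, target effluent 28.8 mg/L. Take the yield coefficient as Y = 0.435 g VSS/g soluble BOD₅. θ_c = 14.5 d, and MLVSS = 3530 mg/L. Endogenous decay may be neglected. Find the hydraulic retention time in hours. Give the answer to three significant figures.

With k_d = 0 the design equation reduces to V = Y Q (S₀−S) θ_c / X = 0.435 × 20.0 × (799 − 28.8) × 14.5 / 3530 = 27.52 m³.
Hydraulic retention time τ = V/Q = 27.52 / 20.0 = 1.376 d = 33.03 h.

τ ≈ 33.0 h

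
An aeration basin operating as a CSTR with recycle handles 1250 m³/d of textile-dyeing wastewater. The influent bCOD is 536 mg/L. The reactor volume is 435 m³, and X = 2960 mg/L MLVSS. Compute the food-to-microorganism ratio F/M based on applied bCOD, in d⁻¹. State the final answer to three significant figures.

Food-to-microorganism ratio F/M = Q S₀ / (V X) = 1250 × 536 / (435.0 × 2960) = 0.5203 d⁻¹.

F/M ≈ 0.520 d⁻¹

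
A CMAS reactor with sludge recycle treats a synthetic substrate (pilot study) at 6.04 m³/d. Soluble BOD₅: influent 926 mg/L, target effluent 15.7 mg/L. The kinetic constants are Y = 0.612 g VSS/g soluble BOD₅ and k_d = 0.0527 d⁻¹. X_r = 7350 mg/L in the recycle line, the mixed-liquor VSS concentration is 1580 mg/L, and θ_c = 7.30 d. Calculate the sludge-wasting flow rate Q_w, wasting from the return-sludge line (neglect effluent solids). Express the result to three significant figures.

Steady-state biomass mass balance: V·X·(1 + k_d·θ_c) = Y·Q·(S₀ − S)·θ_c, so V = 0.612 × 6.04 × (926 − 15.7) × 7.30 / [1580 × (1 + 0.0527 × 7.30)] = 2.46×10^4 / 2188 = 11.23 m³.
Wasting from the return line (neglecting effluent solids): Q_w = V·X / (θ_c·X_r) = 11.23 × 1580 / (7.30 × 7350) = 0.3306 m³/d.

Q_w ≈ 0.331 m³/d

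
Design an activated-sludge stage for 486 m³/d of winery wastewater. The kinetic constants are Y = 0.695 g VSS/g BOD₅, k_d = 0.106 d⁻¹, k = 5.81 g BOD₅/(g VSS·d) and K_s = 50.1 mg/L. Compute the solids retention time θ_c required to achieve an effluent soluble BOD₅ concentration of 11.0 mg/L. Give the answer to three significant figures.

θ_c ≈ 1.61 d

Specific growth rate at S = 11.0 mg/L: μ = YkS/(K_s+S) = 0.695·5.81·11.0/(50.1+11.0) = 0.7270 d⁻¹.
1/θ_c = 0.7270 − 0.106 = 0.6210 d⁻¹, so θ_c = 1.610 d.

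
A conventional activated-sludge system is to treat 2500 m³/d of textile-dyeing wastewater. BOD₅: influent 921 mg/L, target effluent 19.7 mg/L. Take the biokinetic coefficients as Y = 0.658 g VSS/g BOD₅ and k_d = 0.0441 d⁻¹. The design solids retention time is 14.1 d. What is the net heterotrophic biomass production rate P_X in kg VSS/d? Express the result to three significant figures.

Correct the yield for decay: Y_obs = Y/(1 + k_d θ_c) = 0.658 / (1 + 0.0441 × 14.1) = 0.658 / 1.622 = 0.4057.
Q·(S₀ − S) = 2500 × (921 − 19.7) × 10⁻³ = 2253 kg/d removed.
P_X = Y_obs · Q(S₀ − S) = 0.4057 × 2253 = 914.2 kg VSS/d.

P_X ≈ 914 kg VSS/d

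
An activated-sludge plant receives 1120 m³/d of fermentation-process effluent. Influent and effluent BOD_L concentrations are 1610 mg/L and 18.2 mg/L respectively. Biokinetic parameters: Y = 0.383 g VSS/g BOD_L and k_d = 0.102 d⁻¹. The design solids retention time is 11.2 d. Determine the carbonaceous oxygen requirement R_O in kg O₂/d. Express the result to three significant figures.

R_O ≈ 1330 kg O₂/d

Observed yield with endogenous decay: Y_obs = Y / (1 + k_d·θ_c) = 0.383 / (1 + 0.102 × 11.2) = 0.383 / 2.142 = 0.1788 g VSS/g BOD_L.
ΔS = 1610 − 18.2 = 1592 mg/L, so the substrate removal rate is 1120 × 1592/1000 = 1783 kg BOD_L/d.
P_X = Y_obs·Q·(S₀ − S) = 0.1788 × 1783 = 318.7 kg VSS/d.
Carbonaceous O₂ demand = substrate oxidised − cell-mass equivalent = 1783 − 1.42 × 318.7 = 1330 kg O₂/d.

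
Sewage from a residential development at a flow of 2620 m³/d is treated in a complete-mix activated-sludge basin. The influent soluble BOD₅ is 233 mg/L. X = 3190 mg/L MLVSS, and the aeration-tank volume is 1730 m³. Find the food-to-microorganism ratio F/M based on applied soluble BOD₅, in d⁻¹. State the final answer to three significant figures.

F/M = applied load / biomass = Q·S₀/(V·X) = 2620 × 233 / (1730 × 3190) = 0.1106 d⁻¹.

F/M ≈ 0.111 d⁻¹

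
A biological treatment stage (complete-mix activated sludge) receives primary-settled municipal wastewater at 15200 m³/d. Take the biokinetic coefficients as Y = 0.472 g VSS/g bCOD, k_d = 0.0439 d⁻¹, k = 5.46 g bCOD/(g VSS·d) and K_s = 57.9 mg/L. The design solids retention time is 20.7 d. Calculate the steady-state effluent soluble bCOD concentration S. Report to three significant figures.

For a completely mixed reactor with recycle the Lawrence–McCarty relation gives S = K_s·(1 + k_d·θ_c) / [θ_c·(Y·k − k_d) − 1] = 57.9 × (1 + 0.0439 × 20.7) / [20.7 × (0.472 × 5.46 − 0.0439) − 1] = 110.5 / 51.44 = 2.149 mg/L.

S ≈ 2.15 mg/L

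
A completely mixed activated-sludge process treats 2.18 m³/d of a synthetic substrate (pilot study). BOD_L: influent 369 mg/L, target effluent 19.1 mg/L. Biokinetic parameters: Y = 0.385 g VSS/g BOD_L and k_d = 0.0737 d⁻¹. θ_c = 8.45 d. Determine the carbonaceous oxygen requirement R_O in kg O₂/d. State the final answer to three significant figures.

Correct the yield for decay: Y_obs = Y/(1 + k_d θ_c) = 0.385 / (1 + 0.0737 × 8.45) = 0.385 / 1.623 = 0.2372.
Q·(S₀ − S) = 2.18 × (369 − 19.1) × 10⁻³ = 0.7628 kg/d removed.
Biomass synthesised: P_X = Y_obs × 0.7628 = 0.1810 kg VSS/d.
Carbonaceous O₂ demand = substrate oxidised − cell-mass equivalent = 0.7628 − 1.42 × 0.1810 = 0.5058 kg O₂/d.

R_O ≈ 0.506 kg O₂/d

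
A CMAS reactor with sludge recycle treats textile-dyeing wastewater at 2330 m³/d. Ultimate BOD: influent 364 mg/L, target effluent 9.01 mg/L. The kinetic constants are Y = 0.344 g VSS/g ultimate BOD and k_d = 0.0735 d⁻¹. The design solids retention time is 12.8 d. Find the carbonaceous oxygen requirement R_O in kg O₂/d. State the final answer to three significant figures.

R_O ≈ 619 kg O₂/d

The observed yield is Y_obs = Y/(1 + k_d·θ_c) = 0.344 / (1 + 0.0735 × 12.8) = 0.344 / 1.941 = 0.1772 g VSS per g ultimate BOD removed.
Q·(S₀ − S) = 2330 × (364 − 9.01) × 10⁻³ = 827.1 kg/d removed.
Biomass synthesised: P_X = Y_obs × 827.1 = 146.6 kg VSS/d.
R_O = Q·(S₀ − S) − 1.42·P_X = 827.1 − 1.42 × 146.6 = 618.9 kg O₂/d.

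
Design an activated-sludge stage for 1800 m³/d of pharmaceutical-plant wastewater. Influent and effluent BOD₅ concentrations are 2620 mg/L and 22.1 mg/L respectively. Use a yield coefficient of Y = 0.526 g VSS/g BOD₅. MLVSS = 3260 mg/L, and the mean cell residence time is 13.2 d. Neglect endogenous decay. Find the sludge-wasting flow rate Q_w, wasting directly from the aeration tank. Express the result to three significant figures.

Q_w ≈ 755 m³/d

V·X = Y·Q·ΔS·θ_c gives V = 0.526 × 1800 × (2620 − 22.1) × 13.2 / 3260 = 9959 m³.
For wasting at MLVSS concentration, Q_w = V/θ_c = 9959/13.2 = 754.5 m³/d.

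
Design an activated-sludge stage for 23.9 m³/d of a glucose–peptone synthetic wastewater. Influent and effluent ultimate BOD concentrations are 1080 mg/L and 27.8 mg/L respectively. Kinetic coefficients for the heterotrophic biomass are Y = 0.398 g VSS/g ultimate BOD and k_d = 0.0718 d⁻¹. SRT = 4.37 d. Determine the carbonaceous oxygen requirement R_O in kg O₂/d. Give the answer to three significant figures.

Observed yield with endogenous decay: Y_obs = Y / (1 + k_d·θ_c) = 0.398 / (1 + 0.0718 × 4.37) = 0.398 / 1.314 = 0.3029 g VSS/g ultimate BOD.
Substrate removed = Q·(S₀ − S) = 23.9 m³/d × (1080 − 27.8) g/m³ = 2.51×10^4 g/d = 25.15 kg/d.
P_X = Y_obs·Q·(S₀ − S) = 0.3029 × 25.15 = 7.618 kg VSS/d.
R_O = Q·(S₀ − S) − 1.42·P_X = 25.15 − 1.42 × 7.618 = 14.33 kg O₂/d.

R_O ≈ 14.3 kg O₂/d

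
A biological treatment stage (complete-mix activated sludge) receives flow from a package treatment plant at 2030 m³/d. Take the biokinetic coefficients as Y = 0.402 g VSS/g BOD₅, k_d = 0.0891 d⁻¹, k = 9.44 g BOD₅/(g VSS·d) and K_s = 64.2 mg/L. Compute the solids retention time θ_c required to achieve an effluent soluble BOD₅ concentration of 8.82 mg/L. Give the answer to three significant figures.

θ_c ≈ 2.71 d

From 1/θ_c = Y·k·S/(K_s + S) − k_d: Y·k·S/(K_s+S) = 0.402 × 9.44 × 8.82 / (64.2 + 8.82) = 0.4584 d⁻¹.
θ_c = 1/(μ − k_d) = 1/(0.4584 − 0.0891) = 1/0.3693 = 2.708 d.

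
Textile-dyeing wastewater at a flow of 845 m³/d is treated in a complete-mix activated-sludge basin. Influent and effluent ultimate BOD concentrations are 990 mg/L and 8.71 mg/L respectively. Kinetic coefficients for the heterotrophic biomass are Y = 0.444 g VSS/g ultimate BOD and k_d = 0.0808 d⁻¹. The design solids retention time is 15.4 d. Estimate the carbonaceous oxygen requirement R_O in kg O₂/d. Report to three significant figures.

Correct the yield for decay: Y_obs = Y/(1 + k_d θ_c) = 0.444 / (1 + 0.0808 × 15.4) = 0.444 / 2.244 = 0.1978.
Mass of ultimate BOD removed per day: Q(S₀ − S) = 845 × 981.3 g/m³ = 829.2 kg/d.
Net sludge production P_X = 0.1978 × 829.2 = 164.0 kg VSS/d.
R_O = Q·(S₀ − S) − 1.42·P_X = 829.2 − 1.42 × 164.0 = 596.3 kg O₂/d.

R_O ≈ 596 kg O₂/d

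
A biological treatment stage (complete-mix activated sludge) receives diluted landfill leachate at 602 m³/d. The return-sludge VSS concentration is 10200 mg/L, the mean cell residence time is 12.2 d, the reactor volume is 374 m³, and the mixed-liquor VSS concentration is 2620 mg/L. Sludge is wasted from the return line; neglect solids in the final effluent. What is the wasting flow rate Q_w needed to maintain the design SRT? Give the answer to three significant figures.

Q_w ≈ 7.87 m³/d

Q_w = (V·X)/(θ_c X_r) = 374.0 × 2620 / (12.2 × 10200) = 7.874 m³/d.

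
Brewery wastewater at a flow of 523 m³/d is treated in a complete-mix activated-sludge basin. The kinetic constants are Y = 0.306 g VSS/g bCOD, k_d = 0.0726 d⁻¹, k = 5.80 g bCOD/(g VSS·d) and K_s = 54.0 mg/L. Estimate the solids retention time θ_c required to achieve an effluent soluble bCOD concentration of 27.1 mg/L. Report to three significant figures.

At the target effluent, Y k S/(K_s+S) = 0.306×5.80×27.1/81.10 = 0.5931 d⁻¹.
1/θ_c = 0.5931 − 0.0726 = 0.5205 d⁻¹, so θ_c = 1.921 d.

θ_c ≈ 1.92 d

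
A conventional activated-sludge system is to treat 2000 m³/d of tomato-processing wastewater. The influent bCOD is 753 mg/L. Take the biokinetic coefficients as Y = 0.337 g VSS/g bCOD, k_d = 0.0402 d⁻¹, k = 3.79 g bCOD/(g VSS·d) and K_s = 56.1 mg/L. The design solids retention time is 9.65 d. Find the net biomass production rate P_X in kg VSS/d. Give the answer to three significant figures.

P_X ≈ 362 kg VSS/d

From the Monod/SRT balance for a CMAS, S = K_s·(1+k_d θ_c)/[θ_c·(Y k − k_d) − 1] = 56.1 × (1 + 0.0402 × 9.65) / [9.65 × (0.337 × 3.79 − 0.0402) − 1] = 77.86 / 10.94 = 7.119 mg/L.
Y_obs = Y / (1 + k_d θ_c) = 0.337 / (1 + 0.0402 × 9.65) = 0.337 / 1.388 = 0.2428.
Mass of bCOD removed per day: Q(S₀ − S) = 2000 × 745.9 g/m³ = 1492 kg/d.
P_X = Y_obs · Q(S₀ − S) = 0.2428 × 1492 = 362.2 kg VSS/d.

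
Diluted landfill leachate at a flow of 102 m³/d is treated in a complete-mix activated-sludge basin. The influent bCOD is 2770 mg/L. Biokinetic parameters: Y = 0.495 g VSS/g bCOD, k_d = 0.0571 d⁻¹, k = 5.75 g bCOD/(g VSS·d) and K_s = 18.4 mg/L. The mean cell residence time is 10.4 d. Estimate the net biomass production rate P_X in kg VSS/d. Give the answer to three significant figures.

P_X ≈ 87.7 kg VSS/d

Effluent substrate depends only on kinetics and SRT: S = K_s(1 + k_d θ_c) / [θ_c(Yk − k_d) − 1] = 18.4 × (1 + 0.0571 × 10.4) / [10.4 × (0.495 × 5.75 − 0.0571) − 1] = 29.33 / 28.01 = 1.047 mg/L.
The observed yield is Y_obs = Y/(1 + k_d·θ_c) = 0.495 / (1 + 0.0571 × 10.4) = 0.495 / 1.594 = 0.3106 g VSS per g bCOD removed.
Q·(S₀ − S) = 102 × (2770 − 1.05) × 10⁻³ = 282.4 kg/d removed.
Biomass produced: P_X = Y_obs·Q·ΔS = 0.3106 × 282.4 ≈ 87.72 kg VSS/d.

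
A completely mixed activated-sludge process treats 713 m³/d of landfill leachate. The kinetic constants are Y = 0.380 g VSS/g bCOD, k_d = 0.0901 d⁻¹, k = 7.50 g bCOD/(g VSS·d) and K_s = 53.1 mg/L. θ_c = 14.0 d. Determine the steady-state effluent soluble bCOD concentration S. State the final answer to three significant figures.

For a completely mixed reactor with recycle the Lawrence–McCarty relation gives S = K_s·(1 + k_d·θ_c) / [θ_c·(Y·k − k_d) − 1] = 53.1 × (1 + 0.0901 × 14.0) / [14.0 × (0.380 × 7.50 − 0.0901) − 1] = 120.1 / 37.64 = 3.190 mg/L.

S ≈ 3.19 mg/L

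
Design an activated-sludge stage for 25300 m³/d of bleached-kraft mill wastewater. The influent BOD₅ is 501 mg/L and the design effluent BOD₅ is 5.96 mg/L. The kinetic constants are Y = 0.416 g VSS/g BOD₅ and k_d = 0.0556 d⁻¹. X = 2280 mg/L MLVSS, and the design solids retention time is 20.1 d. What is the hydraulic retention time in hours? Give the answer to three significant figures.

Rearranging the biomass balance for a CMAS with decay, V = Y·Q·ΔS·θ_c / [X·(1+k_d θ_c)] = 0.416 × 25300 × (501 − 5.96) × 20.1 / [2280 × (1 + 0.0556 × 20.1)] = 1.05×10^8 / 4828 = 21691 m³.
HRT = V/Q = 21691 m³ / 25300 m³·d⁻¹ = 0.8574 d × 24 = 20.58 h.

τ ≈ 20.6 h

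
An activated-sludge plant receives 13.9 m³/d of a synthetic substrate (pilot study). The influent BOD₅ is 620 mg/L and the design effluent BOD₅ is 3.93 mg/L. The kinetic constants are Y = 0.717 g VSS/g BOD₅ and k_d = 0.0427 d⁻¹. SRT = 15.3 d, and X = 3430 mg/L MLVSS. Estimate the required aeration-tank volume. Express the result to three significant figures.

V ≈ 16.6 m³

Steady-state biomass mass balance: V·X·(1 + k_d·θ_c) = Y·Q·(S₀ − S)·θ_c, so V = 0.717 × 13.9 × (620 − 3.93) × 15.3 / [3430 × (1 + 0.0427 × 15.3)] = 9.39×10^4 / 5671 = 16.57 m³.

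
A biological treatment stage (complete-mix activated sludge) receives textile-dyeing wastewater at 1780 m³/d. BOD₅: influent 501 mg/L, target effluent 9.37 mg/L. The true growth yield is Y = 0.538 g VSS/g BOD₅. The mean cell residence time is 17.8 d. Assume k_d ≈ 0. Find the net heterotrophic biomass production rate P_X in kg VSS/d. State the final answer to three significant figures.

Since k_d ≈ 0, Y_obs = Y = 0.538 g VSS/g BOD₅.
Mass of BOD₅ removed per day: Q(S₀ − S) = 1780 × 491.6 g/m³ = 875.1 kg/d.
So the net sludge growth is P_X = 0.5380 × 875.1 = 470.8 kg VSS/d.

P_X ≈ 471 kg VSS/d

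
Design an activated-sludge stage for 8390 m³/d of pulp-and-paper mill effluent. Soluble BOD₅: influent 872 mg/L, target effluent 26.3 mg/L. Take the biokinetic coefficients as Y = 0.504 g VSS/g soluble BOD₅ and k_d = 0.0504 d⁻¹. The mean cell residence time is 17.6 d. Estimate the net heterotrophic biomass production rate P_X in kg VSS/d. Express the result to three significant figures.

Correct the yield for decay: Y_obs = Y/(1 + k_d θ_c) = 0.504 / (1 + 0.0504 × 17.6) = 0.504 / 1.887 = 0.2671.
Substrate removed = Q·(S₀ − S) = 8390 m³/d × (872 − 26.3) g/m³ = 7.1×10^6 g/d = 7095 kg/d.
So the net sludge growth is P_X = 0.2671 × 7095 = 1895 kg VSS/d.

P_X ≈ 1900 kg VSS/d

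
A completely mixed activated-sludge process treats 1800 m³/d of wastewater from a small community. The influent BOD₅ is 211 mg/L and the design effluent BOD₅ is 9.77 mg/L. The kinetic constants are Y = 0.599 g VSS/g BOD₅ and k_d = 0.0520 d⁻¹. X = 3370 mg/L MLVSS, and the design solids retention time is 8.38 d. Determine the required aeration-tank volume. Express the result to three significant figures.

V ≈ 376 m³

Steady-state biomass mass balance: V·X·(1 + k_d·θ_c) = Y·Q·(S₀ − S)·θ_c, so V = 0.599 × 1800 × (211 − 9.77) × 8.38 / [3370 × (1 + 0.0520 × 8.38)] = 1.82×10^6 / 4839 = 375.8 m³.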